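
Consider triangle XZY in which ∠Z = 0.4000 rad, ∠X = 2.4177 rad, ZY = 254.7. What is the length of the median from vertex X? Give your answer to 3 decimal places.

The third angle is ∠Y = π − ∠X − ∠Z = 0.3239 rad.
Law of sines: YX = ZY·sin Z/sin X ≈ 149.76.
Law of sines: XZ = ZY·sin Y/sin X ≈ 122.39.
Median from X: ½√(2·YX² + 2·XZ² − ZY²) ≈ 49.853.

49.853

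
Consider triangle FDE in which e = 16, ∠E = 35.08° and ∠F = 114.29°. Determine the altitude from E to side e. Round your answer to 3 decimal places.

The third angle is ∠D = 180° − ∠E − ∠F = 30.63°.
Law of sines: f = e·sin F/sin E ≈ 25.375.
Law of sines: d = e·sin D/sin E ≈ 14.184.
Area = ½·e·f·sin D ≈ 103.43.
The altitude from E has length 2·area/e ≈ 12.928.

12.928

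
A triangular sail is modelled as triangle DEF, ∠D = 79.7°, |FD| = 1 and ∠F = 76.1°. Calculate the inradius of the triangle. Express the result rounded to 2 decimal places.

0.40

The third angle is ∠E = 180° − ∠F − ∠D = 24.20°.
Law of sines: |EF| = |FD|·sin D/sin E ≈ 2.4002.
Law of sines: |DE| = |FD|·sin F/sin E ≈ 2.368.
Area = ½·|FD|·|EF|·sin F ≈ 1.1649.
Semiperimeter s = (2.4002+1+2.368)/2 = 2.8841.
Inradius = area/s = 1.1649/2.8841 ≈ 0.40392.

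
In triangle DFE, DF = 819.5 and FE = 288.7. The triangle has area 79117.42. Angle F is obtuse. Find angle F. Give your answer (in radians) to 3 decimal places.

From area = ½·DF·FE·sin F, we get sin F = 2·area/(DF·FE) ≈ 0.66882.
Taking the obtuse solution, ∠F ≈ 2.409 rad.

∠F ≈ 2.409 rad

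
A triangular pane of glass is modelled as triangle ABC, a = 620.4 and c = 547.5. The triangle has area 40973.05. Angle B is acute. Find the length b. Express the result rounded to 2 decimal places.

From area = ½·c·a·sin B, we get sin B = 2·area/(c·a) ≈ 0.24125.
Taking the acute solution, ∠B ≈ 13.96°.
Law of cosines then gives b ≈ 159.31.

159.31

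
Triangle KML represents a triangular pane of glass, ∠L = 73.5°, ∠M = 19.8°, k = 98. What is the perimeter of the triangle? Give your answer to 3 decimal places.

The third angle is ∠K = 180° − ∠M − ∠L = 86.70°.
Law of sines: m = k·sin M/sin K ≈ 33.251.
Law of sines: l = k·sin L/sin K ≈ 94.12.
Semiperimeter s = (98+33.251+94.12)/2 = 112.69.
Perimeter = 98 + 33.251 + 94.12 = 225.37.

perimeter ≈ 225.372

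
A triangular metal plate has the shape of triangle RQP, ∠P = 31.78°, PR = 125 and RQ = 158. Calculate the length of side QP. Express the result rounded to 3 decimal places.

249.891

Law of sines: sin Q = PR·sin P/RQ ≈ 0.41666.
Since RQ ≥ PR, only the acute value applies: ∠Q ≈ 24.62°.
Then ∠R = 180° − ∠P − ∠Q ≈ 123.60°.
Law of sines gives QP = RQ·sin R/sin P ≈ 249.89.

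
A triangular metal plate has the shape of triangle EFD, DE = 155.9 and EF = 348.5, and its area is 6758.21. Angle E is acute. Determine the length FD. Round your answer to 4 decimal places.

From area = ½·DE·EF·sin E, we get sin E = 2·area/(DE·EF) ≈ 0.24878.
Taking the acute solution, ∠E ≈ 14.41°.
Law of cosines then gives FD ≈ 201.27.

201.2736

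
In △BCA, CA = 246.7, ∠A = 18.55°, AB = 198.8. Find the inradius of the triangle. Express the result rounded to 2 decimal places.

By the law of cosines, BC² = CA² + AB² − 2·CA·AB·cos A = 7390.4, so BC ≈ 85.968.
Area = ½·CA·AB·sin A ≈ 7801.2.
Semiperimeter s = (246.7+198.8+85.968)/2 = 265.73.
Inradius = area/s = 7801.2/265.73 ≈ 29.357.

29.36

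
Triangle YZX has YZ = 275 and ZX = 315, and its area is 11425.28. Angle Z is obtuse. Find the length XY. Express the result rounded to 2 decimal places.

From area = ½·YZ·ZX·sin Z, we get sin Z = 2·area/(YZ·ZX) ≈ 0.26379.
Taking the obtuse solution, ∠Z ≈ 164.71°.
Law of cosines then gives XY ≈ 584.78.

584.78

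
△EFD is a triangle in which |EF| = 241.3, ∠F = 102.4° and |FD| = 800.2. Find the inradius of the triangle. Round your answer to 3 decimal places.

By the law of cosines, |DE|² = |EF|² + |FD|² − 2·|EF|·|FD|·cos F = 7.8147e+05, so |DE| ≈ 884.01.
Area = ½·|EF|·|FD|·sin F ≈ 94292.
Semiperimeter s = (800.2+884.01+241.3)/2 = 962.75.
Inradius = area/s = 94292/962.75 ≈ 97.94.

r ≈ 97.940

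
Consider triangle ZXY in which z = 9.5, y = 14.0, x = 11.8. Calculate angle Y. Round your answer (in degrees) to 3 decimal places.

By the law of cosines, cos Y = (z² + x² − y²) / (2·z·x) ≈ 0.14938, so ∠Y ≈ 81.41°.

81.409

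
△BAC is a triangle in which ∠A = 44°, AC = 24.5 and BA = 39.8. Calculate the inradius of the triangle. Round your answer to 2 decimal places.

r ≈ 7.34

By the law of cosines, CB² = BA² + AC² − 2·BA·AC·cos A = 781.43, so CB ≈ 27.954.
Area = ½·BA·AC·sin A ≈ 338.68.
Semiperimeter s = (24.5+27.954+39.8)/2 = 46.127.
Inradius = area/s = 338.68/46.127 ≈ 7.3423.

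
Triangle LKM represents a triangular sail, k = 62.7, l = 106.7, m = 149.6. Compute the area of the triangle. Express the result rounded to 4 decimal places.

Semiperimeter s = (106.7 + 62.7 + 149.6)/2 = 159.5.
Heron's formula: area = √(159.5·52.8·96.8·9.9) ≈ 2840.9.

area ≈ 2840.8780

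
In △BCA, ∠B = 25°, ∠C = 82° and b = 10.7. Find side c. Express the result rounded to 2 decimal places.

25.07

The third angle is ∠A = 180° − ∠B − ∠C = 73.00°.
Law of sines: c = b·sin C/sin B ≈ 25.072.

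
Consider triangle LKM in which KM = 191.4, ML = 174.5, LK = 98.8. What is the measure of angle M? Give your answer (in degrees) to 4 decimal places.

30.8913

By the law of cosines, cos M = (KM² + ML² − LK²) / (2·KM·ML) ≈ 0.85814, so ∠M ≈ 30.89°.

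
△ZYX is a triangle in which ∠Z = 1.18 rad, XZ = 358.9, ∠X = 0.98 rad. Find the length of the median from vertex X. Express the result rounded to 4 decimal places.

The third angle is ∠Y = π − ∠X − ∠Z = 0.982 rad.
Law of sines: YX = XZ·sin Z/sin Y ≈ 399.14.
Law of sines: ZY = XZ·sin X/sin Y ≈ 358.52.
Median from X: ½√(2·YX² + 2·XZ² − ZY²) ≈ 334.56.

m_X ≈ 334.5573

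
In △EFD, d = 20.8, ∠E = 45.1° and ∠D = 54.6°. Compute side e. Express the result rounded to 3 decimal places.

18.075

The third angle is ∠F = 180° − ∠D − ∠E = 80.30°.
Law of sines: e = d·sin E/sin D ≈ 18.075.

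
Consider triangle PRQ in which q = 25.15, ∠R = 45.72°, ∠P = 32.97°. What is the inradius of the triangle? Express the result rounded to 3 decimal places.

The third angle is ∠Q = 180° − ∠P − ∠R = 101.31°.
Law of sines: p = q·sin P/sin Q ≈ 13.958.
Law of sines: r = q·sin R/sin Q ≈ 18.362.
Area = ½·q·p·sin R ≈ 125.66.
Semiperimeter s = (13.958+18.362+25.15)/2 = 28.735.
Inradius = area/s = 125.66/28.735 ≈ 4.373.

4.373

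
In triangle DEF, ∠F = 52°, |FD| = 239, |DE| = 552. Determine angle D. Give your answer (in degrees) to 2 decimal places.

Law of sines: sin E = |FD|·sin F/|DE| ≈ 0.34119.
Since |DE| ≥ |FD|, only the acute value applies: ∠E ≈ 19.95°.
Then ∠D = 180° − ∠F − ∠E ≈ 108.05°.

108.05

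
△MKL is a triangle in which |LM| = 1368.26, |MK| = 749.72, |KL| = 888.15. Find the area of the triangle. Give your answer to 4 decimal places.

306370.1012

Semiperimeter s = (888.15 + 1368.3 + 749.72)/2 = 1503.1.
Heron's formula: area = √(1503.1·614.92·134.81·753.35) ≈ 3.0637e+05.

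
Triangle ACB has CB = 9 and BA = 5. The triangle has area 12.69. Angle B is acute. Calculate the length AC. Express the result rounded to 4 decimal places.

5.6285

From area = ½·CB·BA·sin B, we get sin B = 2·area/(CB·BA) ≈ 0.56400.
Taking the acute solution, ∠B ≈ 34.33°.
Law of cosines then gives AC ≈ 5.6285.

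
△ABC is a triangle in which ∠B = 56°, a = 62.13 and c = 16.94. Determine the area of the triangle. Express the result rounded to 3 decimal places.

Area = ½·c·a·sin B ≈ 436.27.

436.274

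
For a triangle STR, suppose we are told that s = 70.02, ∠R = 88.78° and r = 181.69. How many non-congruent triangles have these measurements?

1

s·sin R = 70.02·sin(88.78°) ≈ 70.
Since r ≥ s, exactly one triangle exists.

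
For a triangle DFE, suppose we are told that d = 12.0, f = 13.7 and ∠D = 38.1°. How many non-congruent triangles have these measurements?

2

f·sin D = 13.7·sin(38.1°) ≈ 8.453.
Since f sin D < d < f (8.453 < 12.0 < 13.7), two triangles exist.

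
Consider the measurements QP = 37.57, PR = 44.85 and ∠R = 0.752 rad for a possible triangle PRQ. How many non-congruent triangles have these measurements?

2

PR·sin R = 44.85·sin(0.752 rad) ≈ 30.64.
Since PR sin R < QP < PR (30.64 < 37.57 < 44.85), two triangles exist.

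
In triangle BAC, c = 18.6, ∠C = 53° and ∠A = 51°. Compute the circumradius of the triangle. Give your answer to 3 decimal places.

The third angle is ∠B = 180° − ∠A − ∠C = 76.00°.
Law of sines: b = c·sin B/sin C ≈ 22.598.
Law of sines: a = c·sin A/sin C ≈ 18.1.
Circumradius = c/(2 sin C) ≈ 11.645.

R ≈ 11.645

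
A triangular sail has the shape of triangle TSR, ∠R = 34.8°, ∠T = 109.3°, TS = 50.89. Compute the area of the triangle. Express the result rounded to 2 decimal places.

area ≈ 1255.66

The third angle is ∠S = 180° − ∠R − ∠T = 35.90°.
Law of sines: SR = TS·sin T/sin R ≈ 84.158.
Law of sines: RT = TS·sin S/sin R ≈ 52.286.
Area = ½·TS·SR·sin S ≈ 1255.7.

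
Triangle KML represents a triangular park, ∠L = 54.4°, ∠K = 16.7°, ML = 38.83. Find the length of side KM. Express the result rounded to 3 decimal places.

109.871

The third angle is ∠M = 180° − ∠L − ∠K = 108.90°.
Law of sines: KM = ML·sin L/sin K ≈ 109.87.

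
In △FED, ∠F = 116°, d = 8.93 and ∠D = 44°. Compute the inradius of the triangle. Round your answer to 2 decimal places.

The third angle is ∠E = 180° − ∠D − ∠F = 20.00°.
Law of sines: f = d·sin F/sin D ≈ 11.554.
Law of sines: e = d·sin E/sin D ≈ 4.3968.
Area = ½·d·f·sin E ≈ 17.645.
Semiperimeter s = (11.554+4.3968+8.93)/2 = 12.44.
Inradius = area/s = 17.645/12.44 ≈ 1.4183.

1.42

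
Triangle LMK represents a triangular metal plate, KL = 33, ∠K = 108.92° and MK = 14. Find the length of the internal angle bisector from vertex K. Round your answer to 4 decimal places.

11.4275

By the law of cosines, LM² = MK² + KL² − 2·MK·KL·cos K = 1584.6, so LM ≈ 39.807.
The bisector from K has length 2·MK·KL·cos(∠K/2)/(MK+KL) ≈ 11.428.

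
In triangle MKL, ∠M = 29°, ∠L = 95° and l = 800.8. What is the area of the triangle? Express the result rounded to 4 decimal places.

The third angle is ∠K = 180° − ∠L − ∠M = 56.00°.
Law of sines: m = l·sin M/sin L ≈ 389.72.
Law of sines: k = l·sin K/sin L ≈ 666.43.
Area = ½·l·m·sin K ≈ 1.2937e+05.

area ≈ 129365.7617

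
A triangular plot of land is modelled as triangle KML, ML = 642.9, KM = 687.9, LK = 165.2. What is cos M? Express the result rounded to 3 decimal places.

cos M ≈ 0.971

By the law of cosines, cos M = (KM² + ML² − LK²) / (2·KM·ML) ≈ 0.97143, so ∠M ≈ 13.73°.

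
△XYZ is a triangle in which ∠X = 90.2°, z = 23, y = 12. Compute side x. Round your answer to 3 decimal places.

25.979

By the law of cosines, x² = y² + z² − 2·y·z·cos X = 674.93, so x ≈ 25.979.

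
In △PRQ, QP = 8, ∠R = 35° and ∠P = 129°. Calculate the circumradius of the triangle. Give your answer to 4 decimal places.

6.9738

The third angle is ∠Q = 180° − ∠P − ∠R = 16.00°.
Law of sines: RQ = QP·sin P/sin R ≈ 10.839.
Law of sines: PR = QP·sin Q/sin R ≈ 3.8445.
Circumradius = QP/(2 sin R) ≈ 6.9738.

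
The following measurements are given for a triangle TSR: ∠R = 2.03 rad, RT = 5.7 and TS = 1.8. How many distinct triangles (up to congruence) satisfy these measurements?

RT·sin R = 5.7·sin(2.03 rad) ≈ 5.11.
Since ∠R is not acute, a triangle exists only if TS > RT; here TS ≤ RT, so there is no triangle.

0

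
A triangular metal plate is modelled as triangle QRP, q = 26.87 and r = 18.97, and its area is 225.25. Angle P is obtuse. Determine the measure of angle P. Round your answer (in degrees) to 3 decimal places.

From area = ½·q·r·sin P, we get sin P = 2·area/(q·r) ≈ 0.88381.
Taking the obtuse solution, ∠P ≈ 117.89°.

∠P ≈ 117.894°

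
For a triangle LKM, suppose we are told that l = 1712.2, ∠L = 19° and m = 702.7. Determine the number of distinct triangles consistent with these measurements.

m·sin L = 702.7·sin(19°) ≈ 228.8.
Since l ≥ m, exactly one triangle exists.

1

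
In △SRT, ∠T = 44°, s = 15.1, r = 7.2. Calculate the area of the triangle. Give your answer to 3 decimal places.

Area = ½·s·r·sin T ≈ 37.762.

area ≈ 37.762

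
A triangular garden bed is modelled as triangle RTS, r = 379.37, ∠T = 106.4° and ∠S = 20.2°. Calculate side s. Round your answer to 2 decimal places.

The third angle is ∠R = 180° − ∠T − ∠S = 53.40°.
Law of sines: s = r·sin S/sin R ≈ 163.17.

163.17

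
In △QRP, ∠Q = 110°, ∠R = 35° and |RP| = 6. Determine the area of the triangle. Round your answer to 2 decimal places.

6.30

The third angle is ∠P = 180° − ∠Q − ∠R = 35.00°.
Law of sines: |PQ| = |RP|·sin R/sin Q ≈ 3.6623.
Law of sines: |QR| = |RP|·sin P/sin Q ≈ 3.6623.
Area = ½·|RP|·|PQ|·sin P ≈ 6.3019.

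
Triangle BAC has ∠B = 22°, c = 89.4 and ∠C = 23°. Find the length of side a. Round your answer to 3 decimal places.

The third angle is ∠A = 180° − ∠C − ∠B = 135.00°.
Law of sines: a = c·sin A/sin C ≈ 161.79.

161.787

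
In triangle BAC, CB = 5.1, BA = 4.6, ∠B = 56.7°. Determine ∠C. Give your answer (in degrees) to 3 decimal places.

By the law of cosines, AC² = CB² + BA² − 2·CB·BA·cos B = 21.41, so AC ≈ 4.6271.
Law of cosines again: cos C = (AC² + CB² − BA²)/(2·AC·CB) ≈ 0.55640, so ∠C ≈ 56.19°.

56.193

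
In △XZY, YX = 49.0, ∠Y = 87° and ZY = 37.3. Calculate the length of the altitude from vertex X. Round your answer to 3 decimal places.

By the law of cosines, XZ² = ZY² + YX² − 2·ZY·YX·cos Y = 3601, so XZ ≈ 60.008.
Area = ½·ZY·YX·sin Y ≈ 912.6.
The altitude from X has length 2·area/ZY ≈ 48.933.

48.933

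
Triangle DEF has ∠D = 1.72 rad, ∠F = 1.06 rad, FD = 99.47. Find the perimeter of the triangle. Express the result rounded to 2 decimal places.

perimeter ≈ 622.81

The third angle is ∠E = π − ∠F − ∠D = 0.362 rad.
Law of sines: EF = FD·sin D/sin E ≈ 278.05.
Law of sines: DE = FD·sin F/sin E ≈ 245.29.
Semiperimeter s = (278.05+99.47+245.29)/2 = 311.4.
Perimeter = 278.05 + 99.47 + 245.29 = 622.81.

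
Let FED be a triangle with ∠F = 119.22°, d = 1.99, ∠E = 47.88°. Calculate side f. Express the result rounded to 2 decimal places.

The third angle is ∠D = 180° − ∠F − ∠E = 12.90°.
Law of sines: f = d·sin F/sin D ≈ 7.7795.

7.78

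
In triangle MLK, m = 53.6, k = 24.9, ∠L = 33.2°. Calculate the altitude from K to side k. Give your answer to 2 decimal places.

By the law of cosines, l² = k² + m² − 2·k·m·cos L = 1259.4, so l ≈ 35.488.
Area = ½·k·m·sin L ≈ 365.4.
The altitude from K has length 2·area/k ≈ 29.349.

29.35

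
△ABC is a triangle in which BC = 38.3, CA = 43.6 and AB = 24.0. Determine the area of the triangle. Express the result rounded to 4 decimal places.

458.2283

Semiperimeter s = (38.3 + 43.6 + 24)/2 = 52.95.
Heron's formula: area = √(52.95·14.65·9.35·28.95) ≈ 458.23.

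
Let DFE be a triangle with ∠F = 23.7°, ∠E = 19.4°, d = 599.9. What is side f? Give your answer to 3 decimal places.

352.902

The third angle is ∠D = 180° − ∠F − ∠E = 136.90°.
Law of sines: f = d·sin F/sin D ≈ 352.9.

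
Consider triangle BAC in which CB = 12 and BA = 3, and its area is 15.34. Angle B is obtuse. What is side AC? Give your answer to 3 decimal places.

From area = ½·CB·BA·sin B, we get sin B = 2·area/(CB·BA) ≈ 0.85222.
Taking the obtuse solution, ∠B ≈ 121.55°.
Law of cosines then gives AC ≈ 13.808.

13.808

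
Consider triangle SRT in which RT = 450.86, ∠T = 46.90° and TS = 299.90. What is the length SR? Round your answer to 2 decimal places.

By the law of cosines, SR² = RT² + TS² − 2·RT·TS·cos T = 1.0844e+05, so SR ≈ 329.3.

329.30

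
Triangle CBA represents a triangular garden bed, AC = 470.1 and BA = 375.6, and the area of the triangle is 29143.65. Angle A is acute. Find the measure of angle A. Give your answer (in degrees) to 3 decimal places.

19.275

From area = ½·BA·AC·sin A, we get sin A = 2·area/(BA·AC) ≈ 0.33011.
Taking the acute solution, ∠A ≈ 19.28°.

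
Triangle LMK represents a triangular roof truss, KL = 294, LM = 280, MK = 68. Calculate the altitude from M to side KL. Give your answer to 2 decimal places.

Semiperimeter s = (68 + 294 + 280)/2 = 321.
Heron's formula: area = √(321·253·27·41) ≈ 9481.7.
The altitude from M has length 2·area/KL ≈ 64.501.

64.50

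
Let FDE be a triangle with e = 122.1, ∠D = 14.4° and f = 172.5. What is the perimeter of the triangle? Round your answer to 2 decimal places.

By the law of cosines, d² = e² + f² − 2·e·f·cos D = 3863.6, so d ≈ 62.158.
Semiperimeter s = (172.5+62.158+122.1)/2 = 178.38.
Perimeter = 172.5 + 62.158 + 122.1 = 356.76.

perimeter ≈ 356.76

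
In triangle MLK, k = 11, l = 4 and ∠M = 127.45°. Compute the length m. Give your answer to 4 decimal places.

13.8025

By the law of cosines, m² = l² + k² − 2·l·k·cos M = 190.51, so m ≈ 13.803.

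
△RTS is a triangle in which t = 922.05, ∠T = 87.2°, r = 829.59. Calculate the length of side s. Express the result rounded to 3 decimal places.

444.999

Law of sines: sin R = r·sin T/t ≈ 0.89865.
Since t ≥ r, only the acute value applies: ∠R ≈ 63.98°.
Then ∠S = 180° − ∠T − ∠R ≈ 28.82°.
Law of sines gives s = t·sin S/sin T ≈ 445.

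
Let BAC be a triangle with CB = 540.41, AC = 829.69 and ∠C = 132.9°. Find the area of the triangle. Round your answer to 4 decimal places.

Area = ½·AC·CB·sin C ≈ 1.6423e+05.

164226.1454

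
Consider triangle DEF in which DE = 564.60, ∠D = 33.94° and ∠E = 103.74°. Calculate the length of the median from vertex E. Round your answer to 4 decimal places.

The third angle is ∠F = 180° − ∠D − ∠E = 42.32°.
Law of sines: EF = DE·sin D/sin F ≈ 468.21.
Law of sines: FD = DE·sin E/sin F ≈ 814.6.
Median from E: ½√(2·DE² + 2·EF² − FD²) ≈ 321.1.

m_E ≈ 321.0982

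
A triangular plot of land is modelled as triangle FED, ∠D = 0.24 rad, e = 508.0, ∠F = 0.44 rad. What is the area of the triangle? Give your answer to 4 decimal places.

20776.4611

The third angle is ∠E = π − ∠D − ∠F = 2.462 rad.
Law of sines: f = e·sin F/sin E ≈ 344.12.
Law of sines: d = e·sin D/sin E ≈ 192.04.
Area = ½·e·f·sin D ≈ 20776.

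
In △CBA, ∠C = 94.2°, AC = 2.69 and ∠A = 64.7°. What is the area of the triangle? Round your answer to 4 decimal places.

9.0618

The third angle is ∠B = 180° − ∠A − ∠C = 21.10°.
Law of sines: BA = AC·sin C/sin B ≈ 7.4522.
Law of sines: CB = AC·sin A/sin B ≈ 6.7556.
Area = ½·AC·BA·sin A ≈ 9.0618.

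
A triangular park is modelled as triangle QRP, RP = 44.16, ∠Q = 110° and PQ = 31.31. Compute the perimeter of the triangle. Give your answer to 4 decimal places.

97.6926

Law of sines: sin R = PQ·sin Q/RP ≈ 0.66625.
Since RP ≥ PQ, only the acute value applies: ∠R ≈ 41.78°.
Then ∠P = 180° − ∠Q − ∠R ≈ 28.22°.
Law of sines gives QR = RP·sin P/sin Q ≈ 22.223.
Semiperimeter s = (44.16+31.31+22.223)/2 = 48.846.
Perimeter = 44.16 + 31.31 + 22.223 = 97.693.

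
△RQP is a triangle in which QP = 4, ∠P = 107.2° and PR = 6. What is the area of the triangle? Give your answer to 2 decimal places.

area ≈ 11.46

Area = ½·QP·PR·sin P ≈ 11.463.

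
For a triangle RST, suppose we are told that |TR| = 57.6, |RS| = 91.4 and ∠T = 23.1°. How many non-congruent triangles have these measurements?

|TR|·sin T = 57.6·sin(23.1°) ≈ 22.6.
Since |RS| ≥ |TR|, exactly one triangle exists.

1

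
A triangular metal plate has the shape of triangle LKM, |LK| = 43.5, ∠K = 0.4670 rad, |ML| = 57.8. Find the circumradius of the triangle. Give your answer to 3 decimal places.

Law of sines: sin M = |LK|·sin K/|ML| ≈ 0.33883.
Since |ML| ≥ |LK|, only the acute value applies: ∠M ≈ 0.3457 rad.
Then ∠L = π − ∠K − ∠M ≈ 2.3289 rad.
Law of sines gives |KM| = |ML|·sin L/sin K ≈ 93.223.
Circumradius = |ML|/(2 sin K) ≈ 64.192.

64.192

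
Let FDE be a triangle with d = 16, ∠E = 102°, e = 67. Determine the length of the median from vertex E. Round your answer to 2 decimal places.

m_E ≈ 30.28

Law of sines: sin D = d·sin E/e ≈ 0.23359.
Since e ≥ d, only the acute value applies: ∠D ≈ 13.51°.
Then ∠F = 180° − ∠E − ∠D ≈ 64.49°.
Law of sines gives f = e·sin F/sin E ≈ 61.82.
Median from E: ½√(2·f² + 2·d² − e²) ≈ 30.275.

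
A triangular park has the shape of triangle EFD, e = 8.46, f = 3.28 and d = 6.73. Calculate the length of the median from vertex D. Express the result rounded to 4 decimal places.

m_D ≈ 5.4628

Median from D: ½√(2·e² + 2·f² − d²) ≈ 5.4628.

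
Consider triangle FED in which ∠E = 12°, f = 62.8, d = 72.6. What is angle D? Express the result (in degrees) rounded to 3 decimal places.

∠D ≈ 118.553°

By the law of cosines, e² = d² + f² − 2·d·f·cos E = 295.3, so e ≈ 17.184.
Law of cosines again: cos D = (f² + e² − d²)/(2·f·e) ≈ -0.47796, so ∠D ≈ 118.55°.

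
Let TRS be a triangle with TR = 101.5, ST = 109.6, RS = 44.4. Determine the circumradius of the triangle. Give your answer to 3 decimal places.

54.823

By the law of cosines, cos T = (ST² + TR² − RS²) / (2·ST·TR) ≈ 0.91434, so ∠T ≈ 23.89°.
Circumradius = RS/(2 sin T) ≈ 54.823.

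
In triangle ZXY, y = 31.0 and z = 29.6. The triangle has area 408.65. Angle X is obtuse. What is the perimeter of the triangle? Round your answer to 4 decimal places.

From area = ½·y·z·sin X, we get sin X = 2·area/(y·z) ≈ 0.89069.
Taking the obtuse solution, ∠X ≈ 2.043 rad.
Law of cosines then gives x ≈ 51.686.
Perimeter = 29.6 + 51.686 + 31 = 112.29.

perimeter ≈ 112.2861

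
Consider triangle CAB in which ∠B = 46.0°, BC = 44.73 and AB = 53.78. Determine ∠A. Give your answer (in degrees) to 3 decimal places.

By the law of cosines, CA² = AB² + BC² − 2·AB·BC·cos B = 1550.9, so CA ≈ 39.382.
Law of cosines again: cos A = (CA² + AB² − BC²)/(2·CA·AB) ≈ 0.57661, so ∠A ≈ 54.79°.

∠A ≈ 54.788°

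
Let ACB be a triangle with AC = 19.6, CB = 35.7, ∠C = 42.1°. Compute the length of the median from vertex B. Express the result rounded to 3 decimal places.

By the law of cosines, BA² = AC² + CB² − 2·AC·CB·cos C = 620.3, so BA ≈ 24.906.
Median from B: ½√(2·CB² + 2·BA² − AC²) ≈ 29.178.

m_B ≈ 29.178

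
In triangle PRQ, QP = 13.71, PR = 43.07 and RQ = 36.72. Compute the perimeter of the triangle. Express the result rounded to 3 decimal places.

93.500

Perimeter = 36.72 + 13.71 + 43.07 = 93.5.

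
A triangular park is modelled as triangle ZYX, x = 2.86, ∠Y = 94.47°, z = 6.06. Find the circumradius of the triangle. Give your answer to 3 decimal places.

R ≈ 3.460

By the law of cosines, y² = x² + z² − 2·x·z·cos Y = 47.605, so y ≈ 6.8996.
Area = ½·x·z·sin Y ≈ 8.6394.
Circumradius = y/(2 sin Y) ≈ 3.4603.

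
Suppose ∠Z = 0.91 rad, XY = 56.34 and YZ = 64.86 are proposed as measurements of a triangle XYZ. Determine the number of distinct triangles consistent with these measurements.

YZ·sin Z = 64.86·sin(0.91 rad) ≈ 51.21.
Since YZ sin Z < XY < YZ (51.21 < 56.34 < 64.86), two triangles exist.

2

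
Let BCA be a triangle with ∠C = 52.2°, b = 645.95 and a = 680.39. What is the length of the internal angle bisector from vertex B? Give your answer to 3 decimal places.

By the law of cosines, c² = a² + b² − 2·a·b·cos C = 3.4144e+05, so c ≈ 584.33.
Law of cosines again: cos B = (c² + a² − b²)/(2·c·a) ≈ 0.48685, so ∠B ≈ 60.87°.
The bisector from B has length 2·c·a·cos(∠B/2)/(c+a) ≈ 542.09.

t_B ≈ 542.088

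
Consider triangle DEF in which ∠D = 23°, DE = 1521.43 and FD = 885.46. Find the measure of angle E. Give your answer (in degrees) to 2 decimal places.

By the law of cosines, EF² = FD² + DE² − 2·FD·DE·cos D = 6.1864e+05, so EF ≈ 786.54.
Law of cosines again: cos E = (DE² + EF² − FD²)/(2·DE·EF) ≈ 0.89806, so ∠E ≈ 26.10°.

26.10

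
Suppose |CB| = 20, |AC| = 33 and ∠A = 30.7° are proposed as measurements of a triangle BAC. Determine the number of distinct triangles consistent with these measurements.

2

|AC|·sin A = 33·sin(30.7°) ≈ 16.85.
Since |AC| sin A < |CB| < |AC| (16.85 < 20 < 33), two triangles exist.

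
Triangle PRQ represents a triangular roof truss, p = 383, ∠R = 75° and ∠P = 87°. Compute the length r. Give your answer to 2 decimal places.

The third angle is ∠Q = 180° − ∠P − ∠R = 18.00°.
Law of sines: r = p·sin R/sin P ≈ 370.46.

370.46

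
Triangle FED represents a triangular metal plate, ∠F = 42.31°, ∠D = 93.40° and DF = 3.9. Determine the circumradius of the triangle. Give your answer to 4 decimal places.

The third angle is ∠E = 180° − ∠D − ∠F = 44.29°.
Law of sines: ED = DF·sin F/sin E ≈ 3.7595.
Law of sines: FE = DF·sin D/sin E ≈ 5.5752.
Circumradius = DF/(2 sin E) ≈ 2.7925.

2.7925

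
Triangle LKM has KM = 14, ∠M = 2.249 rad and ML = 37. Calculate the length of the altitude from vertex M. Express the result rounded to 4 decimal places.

h_M ≈ 8.5707

By the law of cosines, LK² = KM² + ML² − 2·KM·ML·cos M = 2215, so LK ≈ 47.064.
Area = ½·KM·ML·sin M ≈ 201.68.
The altitude from M has length 2·area/LK ≈ 8.5707.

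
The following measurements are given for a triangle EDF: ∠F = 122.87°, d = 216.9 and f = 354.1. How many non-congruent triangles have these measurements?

d·sin F = 216.9·sin(122.87°) ≈ 182.2.
Since ∠F is not acute, a triangle exists only if f > d; here f > d, so there is exactly one triangle.

1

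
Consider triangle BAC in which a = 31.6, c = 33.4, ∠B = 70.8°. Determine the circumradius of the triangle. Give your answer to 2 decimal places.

R ≈ 19.95

By the law of cosines, b² = a² + c² − 2·a·c·cos B = 1419.9, so b ≈ 37.682.
Area = ½·a·c·sin B ≈ 498.37.
Circumradius = b/(2 sin B) ≈ 19.951.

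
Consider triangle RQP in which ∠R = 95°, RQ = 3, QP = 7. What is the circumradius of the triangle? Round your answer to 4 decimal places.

3.5134

Law of sines: sin P = RQ·sin R/QP ≈ 0.42694.
Since QP ≥ RQ, only the acute value applies: ∠P ≈ 25.27°.
Then ∠Q = 180° − ∠R − ∠P ≈ 59.73°.
Law of sines gives PR = QP·sin Q/sin R ≈ 6.0685.
Circumradius = QP/(2 sin R) ≈ 3.5134.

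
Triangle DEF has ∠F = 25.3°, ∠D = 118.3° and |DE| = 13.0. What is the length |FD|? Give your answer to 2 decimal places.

The third angle is ∠E = 180° − ∠F − ∠D = 36.40°.
Law of sines: |FD| = |DE|·sin E/sin F ≈ 18.051.

18.05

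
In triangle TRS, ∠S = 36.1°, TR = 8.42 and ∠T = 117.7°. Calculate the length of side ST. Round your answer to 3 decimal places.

The third angle is ∠R = 180° − ∠S − ∠T = 26.20°.
Law of sines: ST = TR·sin R/sin S ≈ 6.3094.

6.309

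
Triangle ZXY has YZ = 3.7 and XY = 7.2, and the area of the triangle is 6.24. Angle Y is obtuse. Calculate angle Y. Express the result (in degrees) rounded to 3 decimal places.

From area = ½·XY·YZ·sin Y, we get sin Y = 2·area/(XY·YZ) ≈ 0.46847.
Taking the obtuse solution, ∠Y ≈ 152.07°.

∠Y ≈ 152.065°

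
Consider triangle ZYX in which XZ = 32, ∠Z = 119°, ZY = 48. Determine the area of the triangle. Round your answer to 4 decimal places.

671.7079

Area = ½·XZ·ZY·sin Z ≈ 671.71.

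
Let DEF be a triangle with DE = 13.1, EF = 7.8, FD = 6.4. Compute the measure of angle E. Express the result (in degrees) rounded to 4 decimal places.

∠E ≈ 20.4425°

By the law of cosines, cos E = (DE² + EF² − FD²) / (2·DE·EF) ≈ 0.93702, so ∠E ≈ 20.44°.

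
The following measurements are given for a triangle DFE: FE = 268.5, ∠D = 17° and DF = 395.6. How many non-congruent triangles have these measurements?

DF·sin D = 395.6·sin(17°) ≈ 115.7.
Since DF sin D < FE < DF (115.7 < 268.5 < 395.6), two triangles exist.

2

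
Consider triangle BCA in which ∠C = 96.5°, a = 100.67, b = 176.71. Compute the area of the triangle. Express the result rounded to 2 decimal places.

Area = ½·a·b·sin C ≈ 8837.5.

8837.52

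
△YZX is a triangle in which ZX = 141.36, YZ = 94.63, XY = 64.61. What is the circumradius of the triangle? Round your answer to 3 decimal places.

By the law of cosines, cos Y = (XY² + YZ² − ZX²) / (2·XY·YZ) ≈ -0.56046, so ∠Y ≈ 2.166 rad.
Circumradius = ZX/(2 sin Y) ≈ 85.344.

85.344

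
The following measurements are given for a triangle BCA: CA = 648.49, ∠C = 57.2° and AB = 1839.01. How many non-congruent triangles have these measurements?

CA·sin C = 648.49·sin(57.2°) ≈ 545.1.
Since AB ≥ CA, exactly one triangle exists.

1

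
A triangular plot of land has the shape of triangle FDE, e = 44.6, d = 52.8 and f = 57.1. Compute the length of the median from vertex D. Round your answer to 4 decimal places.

Median from D: ½√(2·e² + 2·f² − d²) ≈ 43.907.

43.9070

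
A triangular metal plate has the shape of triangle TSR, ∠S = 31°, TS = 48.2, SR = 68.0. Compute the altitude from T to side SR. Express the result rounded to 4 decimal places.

h_T ≈ 24.8248

By the law of cosines, RT² = TS² + SR² − 2·TS·SR·cos S = 1328.3, so RT ≈ 36.446.
Area = ½·TS·SR·sin S ≈ 844.04.
The altitude from T has length 2·area/SR ≈ 24.825.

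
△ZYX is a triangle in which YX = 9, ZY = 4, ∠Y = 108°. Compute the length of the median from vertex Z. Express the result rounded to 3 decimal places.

By the law of cosines, XZ² = ZY² + YX² − 2·ZY·YX·cos Y = 119.25, so XZ ≈ 10.92.
Median from Z: ½√(2·XZ² + 2·ZY² − YX²) ≈ 6.8829.

6.883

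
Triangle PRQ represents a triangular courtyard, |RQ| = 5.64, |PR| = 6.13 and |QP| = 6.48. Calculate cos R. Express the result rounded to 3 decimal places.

cos R ≈ 0.396

By the law of cosines, cos R = (|PR|² + |RQ|² − |QP|²) / (2·|PR|·|RQ|) ≈ 0.39620, so ∠R ≈ 66.66°.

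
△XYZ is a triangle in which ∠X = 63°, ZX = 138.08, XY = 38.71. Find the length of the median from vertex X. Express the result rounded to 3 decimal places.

By the law of cosines, YZ² = ZX² + XY² − 2·ZX·XY·cos X = 15711, so YZ ≈ 125.34.
Median from X: ½√(2·ZX² + 2·XY² − YZ²) ≈ 79.715.

m_X ≈ 79.715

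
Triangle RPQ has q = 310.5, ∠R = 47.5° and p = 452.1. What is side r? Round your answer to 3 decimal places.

333.362

By the law of cosines, r² = p² + q² − 2·p·q·cos R = 1.1113e+05, so r ≈ 333.36.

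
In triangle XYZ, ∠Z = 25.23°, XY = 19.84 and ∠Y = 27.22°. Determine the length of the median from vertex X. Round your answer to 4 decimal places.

The third angle is ∠X = 180° − ∠Y − ∠Z = 127.55°.
Law of sines: YZ = XY·sin X/sin Z ≈ 36.902.
Law of sines: ZX = XY·sin Y/sin Z ≈ 21.29.
Median from X: ½√(2·ZX² + 2·XY² − YZ²) ≈ 9.1109.

m_X ≈ 9.1109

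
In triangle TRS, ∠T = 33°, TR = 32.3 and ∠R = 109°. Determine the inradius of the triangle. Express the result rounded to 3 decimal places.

The third angle is ∠S = 180° − ∠T − ∠R = 38.00°.
Law of sines: RS = TR·sin T/sin S ≈ 28.574.
Law of sines: ST = TR·sin R/sin S ≈ 49.606.
Area = ½·TR·RS·sin R ≈ 436.33.
Semiperimeter s = (28.574+49.606+32.3)/2 = 55.24.
Inradius = area/s = 436.33/55.24 ≈ 7.8988.

r ≈ 7.899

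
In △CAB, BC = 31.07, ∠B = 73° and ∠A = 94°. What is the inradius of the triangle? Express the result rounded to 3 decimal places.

r ≈ 3.068

The third angle is ∠C = 180° − ∠A − ∠B = 13.00°.
Law of sines: AB = BC·sin C/sin A ≈ 7.0063.
Law of sines: CA = BC·sin B/sin A ≈ 29.785.
Area = ½·BC·AB·sin B ≈ 104.09.
Semiperimeter s = (7.0063+31.07+29.785)/2 = 33.931.
Inradius = area/s = 104.09/33.931 ≈ 3.0676.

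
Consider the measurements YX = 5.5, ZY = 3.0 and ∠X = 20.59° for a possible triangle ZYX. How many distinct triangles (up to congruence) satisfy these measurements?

2

YX·sin X = 5.5·sin(20.59°) ≈ 1.934.
Since YX sin X < ZY < YX (1.934 < 3.0 < 5.5), two triangles exist.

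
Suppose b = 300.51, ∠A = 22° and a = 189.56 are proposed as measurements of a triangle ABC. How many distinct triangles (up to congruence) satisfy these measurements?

2

b·sin A = 300.51·sin(22°) ≈ 112.6.
Since b sin A < a < b (112.6 < 189.56 < 300.51), two triangles exist.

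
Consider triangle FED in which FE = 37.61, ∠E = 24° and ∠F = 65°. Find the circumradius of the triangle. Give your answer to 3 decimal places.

The third angle is ∠D = 180° − ∠F − ∠E = 91.00°.
Law of sines: ED = FE·sin F/sin D ≈ 34.091.
Law of sines: DF = FE·sin E/sin D ≈ 15.3.
Circumradius = FE/(2 sin D) ≈ 18.808.

18.808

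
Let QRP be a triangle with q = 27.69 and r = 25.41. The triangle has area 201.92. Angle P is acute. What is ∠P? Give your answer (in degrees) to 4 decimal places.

From area = ½·q·r·sin P, we get sin P = 2·area/(q·r) ≈ 0.57396.
Taking the acute solution, ∠P ≈ 35.03°.

35.0268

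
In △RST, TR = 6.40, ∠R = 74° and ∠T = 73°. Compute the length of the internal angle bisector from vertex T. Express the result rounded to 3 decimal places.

The third angle is ∠S = 180° − ∠T − ∠R = 33.00°.
Law of sines: ST = TR·sin R/sin S ≈ 11.296.
Law of sines: RS = TR·sin T/sin S ≈ 11.237.
The bisector from T has length 2·ST·TR·cos(∠T/2)/(ST+TR) ≈ 6.568.

t_T ≈ 6.568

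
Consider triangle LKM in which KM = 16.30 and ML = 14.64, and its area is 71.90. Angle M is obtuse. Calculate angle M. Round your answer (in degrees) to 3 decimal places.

142.944

From area = ½·KM·ML·sin M, we get sin M = 2·area/(KM·ML) ≈ 0.60260.
Taking the obtuse solution, ∠M ≈ 142.94°.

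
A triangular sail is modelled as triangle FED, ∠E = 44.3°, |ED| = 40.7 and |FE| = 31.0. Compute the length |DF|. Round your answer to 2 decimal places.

28.49

By the law of cosines, |DF|² = |FE|² + |ED|² − 2·|FE|·|ED|·cos E = 811.51, so |DF| ≈ 28.487.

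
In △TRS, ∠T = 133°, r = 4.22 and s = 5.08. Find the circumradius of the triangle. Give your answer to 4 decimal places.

By the law of cosines, t² = r² + s² − 2·r·s·cos T = 72.856, so t ≈ 8.5356.
Area = ½·r·s·sin T ≈ 7.8392.
Circumradius = t/(2 sin T) ≈ 5.8354.

5.8354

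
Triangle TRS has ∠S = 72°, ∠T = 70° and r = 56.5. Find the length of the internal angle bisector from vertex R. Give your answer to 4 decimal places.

82.0285

The third angle is ∠R = 180° − ∠S − ∠T = 38.00°.
Law of sines: t = r·sin T/sin R ≈ 86.237.
Law of sines: s = r·sin S/sin R ≈ 87.28.
The bisector from R has length 2·s·t·cos(∠R/2)/(s+t) ≈ 82.028.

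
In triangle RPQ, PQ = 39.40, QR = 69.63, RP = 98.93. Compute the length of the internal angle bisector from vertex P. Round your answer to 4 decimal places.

By the law of cosines, cos P = (RP² + PQ² − QR²) / (2·RP·PQ) ≈ 0.83266, so ∠P ≈ 33.63°.
The bisector from P has length 2·RP·PQ·cos(∠P/2)/(RP+PQ) ≈ 53.947.

t_P ≈ 53.9466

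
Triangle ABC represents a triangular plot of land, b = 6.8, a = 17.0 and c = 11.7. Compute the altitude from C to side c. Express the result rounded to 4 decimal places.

Semiperimeter s = (17 + 6.8 + 11.7)/2 = 17.75.
Heron's formula: area = √(17.75·0.75·10.95·6.05) ≈ 29.697.
The altitude from C has length 2·area/c ≈ 5.0764.

5.0764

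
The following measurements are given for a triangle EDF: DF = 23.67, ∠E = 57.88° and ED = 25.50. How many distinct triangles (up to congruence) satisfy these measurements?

2

ED·sin E = 25.50·sin(57.88°) ≈ 21.6.
Since ED sin E < DF < ED (21.6 < 23.67 < 25.50), two triangles exist.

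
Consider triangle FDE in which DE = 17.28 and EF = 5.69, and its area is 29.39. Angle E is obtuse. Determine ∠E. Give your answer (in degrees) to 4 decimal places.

143.2858

From area = ½·DE·EF·sin E, we get sin E = 2·area/(DE·EF) ≈ 0.59782.
Taking the obtuse solution, ∠E ≈ 143.29°.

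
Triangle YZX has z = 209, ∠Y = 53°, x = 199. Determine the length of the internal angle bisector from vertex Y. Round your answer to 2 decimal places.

t_Y ≈ 182.46

By the law of cosines, y² = z² + x² − 2·z·x·cos Y = 33222, so y ≈ 182.27.
The bisector from Y has length 2·z·x·cos(∠Y/2)/(z+x) ≈ 182.46.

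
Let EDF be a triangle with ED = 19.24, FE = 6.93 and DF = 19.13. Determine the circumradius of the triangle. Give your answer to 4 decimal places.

By the law of cosines, cos E = (FE² + ED² − DF²) / (2·FE·ED) ≈ 0.19592, so ∠E ≈ 78.70°.
Circumradius = DF/(2 sin E) ≈ 9.754.

R ≈ 9.7540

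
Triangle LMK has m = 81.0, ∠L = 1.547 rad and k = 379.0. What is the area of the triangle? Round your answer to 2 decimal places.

Area = ½·m·k·sin L ≈ 15345.

15345.15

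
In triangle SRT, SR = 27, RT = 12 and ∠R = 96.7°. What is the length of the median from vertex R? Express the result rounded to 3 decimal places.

14.119

By the law of cosines, TS² = SR² + RT² − 2·SR·RT·cos R = 948.6, so TS ≈ 30.799.
Median from R: ½√(2·SR² + 2·RT² − TS²) ≈ 14.119.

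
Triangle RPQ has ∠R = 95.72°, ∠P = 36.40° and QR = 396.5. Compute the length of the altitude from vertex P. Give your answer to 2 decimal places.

The third angle is ∠Q = 180° − ∠R − ∠P = 47.88°.
Law of sines: PQ = QR·sin R/sin P ≈ 664.84.
Law of sines: RP = QR·sin Q/sin P ≈ 495.6.
Area = ½·QR·PQ·sin Q ≈ 97764.
The altitude from P has length 2·area/QR ≈ 493.14.

h_P ≈ 493.14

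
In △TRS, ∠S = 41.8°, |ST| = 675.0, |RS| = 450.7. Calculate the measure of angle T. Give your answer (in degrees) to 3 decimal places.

41.545

By the law of cosines, |TR|² = |RS|² + |ST|² − 2·|RS|·|ST|·cos S = 2.0517e+05, so |TR| ≈ 452.96.
Law of cosines again: cos T = (|ST|² + |TR|² − |RS|²)/(2·|ST|·|TR|) ≈ 0.74844, so ∠T ≈ 41.54°.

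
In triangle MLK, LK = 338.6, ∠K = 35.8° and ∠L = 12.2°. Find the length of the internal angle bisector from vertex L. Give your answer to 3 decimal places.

t_L ≈ 296.581

The third angle is ∠M = 180° − ∠L − ∠K = 132.00°.
Law of sines: KM = LK·sin L/sin M ≈ 96.286.
Law of sines: ML = LK·sin K/sin M ≈ 266.52.
The bisector from L has length 2·ML·LK·cos(∠L/2)/(ML+LK) ≈ 296.58.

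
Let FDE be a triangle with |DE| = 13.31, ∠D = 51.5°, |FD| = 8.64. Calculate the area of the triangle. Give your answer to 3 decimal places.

Area = ½·|FD|·|DE|·sin D ≈ 44.999.

area ≈ 44.999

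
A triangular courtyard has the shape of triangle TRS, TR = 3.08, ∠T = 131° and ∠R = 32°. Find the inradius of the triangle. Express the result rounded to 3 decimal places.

The third angle is ∠S = 180° − ∠T − ∠R = 17.00°.
Law of sines: RS = TR·sin T/sin S ≈ 7.9505.
Law of sines: ST = TR·sin R/sin S ≈ 5.5825.
Area = ½·TR·RS·sin R ≈ 6.4882.
Semiperimeter s = (7.9505+5.5825+3.08)/2 = 8.3065.
Inradius = area/s = 6.4882/8.3065 ≈ 0.7811.

r ≈ 0.781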